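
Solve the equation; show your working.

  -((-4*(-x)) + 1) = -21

Step 1. [-((-4*(-x)) + 1) = -21] LHS negated; negate both sides. So neg: (-4*(-x)) + 1 = 21.
Step 2. [(-4*(-x)) + 1 = 21] 1 comes off first (subtract 1). So sub: -4*(-x) = 20.
Step 3. [-4*(-x) = 20] LHS = -4·(…); ÷-4 both sides, so div: -x = -5.
Step 4. [-x = -5] LHS negated; negate both sides, so neg: x = 5.

Answer: x ∈ {5}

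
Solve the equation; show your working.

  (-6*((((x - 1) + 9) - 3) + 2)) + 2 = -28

Step 1. [(-6*((((x - 1) + 9) - 3) + 2)) + 2 = -28] +2 is outermost — subtract 2 both sides ⇒ sub: -6*((((x - 1) + 9) - 3) + 2) = -30.
Step 2. [-6*((((x - 1) + 9) - 3) + 2) = -30] -6 out front; divide by -6. So div: (((x - 1) + 9) - 3) + 2 = 5.
Step 3. [(((x - 1) + 9) - 3) + 2 = 5] +2 is outermost — subtract 2 both sides. So sub: ((x - 1) + 9) - 3 = 3.
Step 4. [((x - 1) + 9) - 3 = 3] the outer -3 inverts by adding 3, so sub: (x - 1) + 9 = 6.
Step 5. [(x - 1) + 9 = 6] the outer +9 inverts by subtracting 9, so sub: x - 1 = -3.
Step 6. [x - 1 = -3] -1 is outermost — add 1 both sides. So sub: x = -2.

Answer: x ∈ {-2}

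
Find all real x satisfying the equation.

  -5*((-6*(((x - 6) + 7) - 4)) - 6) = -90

Step 1. [-5*((-6*(((x - 6) + 7) - 4)) - 6) = -90] -5 out front; divide by -5 ⇒ div: (-6*(((x - 6) + 7) - 4)) - 6 = 18.
Step 2. [(-6*(((x - 6) + 7) - 4)) - 6 = 18] the outer -6 inverts by adding 6, so sub: -6*(((x - 6) + 7) - 4) = 24.
Step 3. [-6*(((x - 6) + 7) - 4) = 24] LHS = -6·(…); ÷-6 both sides. So div: ((x - 6) + 7) - 4 = -4.
Step 4. [((x - 6) + 7) - 4 = -4] -4 is outermost — add 4 both sides, so sub: (x - 6) + 7 = 0.
Step 5. [(x - 6) + 7 = 0] +7 is outermost — subtract 7 both sides, so sub: x - 6 = -7.
Step 6. [x - 6 = -7] peel the -6: add 6 from each side, so sub: x = -1.

Answer: x ∈ {-1}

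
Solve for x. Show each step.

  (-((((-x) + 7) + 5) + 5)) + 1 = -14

Step 1. [(-((((-x) + 7) + 5) + 5)) + 1 = -14] the outer +1 inverts by subtracting 1. So sub: -((((-x) + 7) + 5) + 5) = -15.
Step 2. [-((((-x) + 7) + 5) + 5) = -15] flip signs both sides, so neg: (((-x) + 7) + 5) + 5 = 15.
Step 3. [(((-x) + 7) + 5) + 5 = 15] the outer +5 inverts by subtracting 5. So sub: ((-x) + 7) + 5 = 10.
Step 4. [((-x) + 7) + 5 = 10] 5 comes off first (subtract 5). So sub: (-x) + 7 = 5.
Step 5. [(-x) + 7 = 5] +7 is outermost — subtract 7 both sides, so sub: -x = -2.
Step 6. [-x = -2] flip signs both sides, so neg: x = 2.

Answer: x ∈ {2}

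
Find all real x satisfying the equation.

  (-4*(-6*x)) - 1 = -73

Step 1. [(-4*(-6*x)) - 1 = -73] the outer -1 inverts by adding 1, so sub: -4*(-6*x) = -72.
Step 2. [-4*(-6*x) = -72] LHS = -4·(…); ÷-4 both sides ⇒ div: -6*x = 18.
Step 3. [-6*x = 18] leading coefficient -6: divide by -6, so div: x = -3.

Answer: x ∈ {-3}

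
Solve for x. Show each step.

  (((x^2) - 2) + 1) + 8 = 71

Step 1. [(((x^2) - 2) + 1) + 8 = 71] +8 is outermost — subtract 8 both sides. So sub: ((x^2) - 2) + 1 = 63.
Step 2. [((x^2) - 2) + 1 = 63] the outer +1 inverts by subtracting 1, so sub: (x^2) - 2 = 62.
Step 3. [(x^2) - 2 = 62] peel the -2: add 2 from each side. So sub: x^2 = 64.
Step 4. [x^2 = 64] 64 ≥ 0, LHS is (·)² — take ±√. So sqrt: x = 8 or -8.

Answer: x ∈ {-8, 8}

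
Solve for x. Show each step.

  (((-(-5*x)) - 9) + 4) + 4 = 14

Step 1. [(((-(-5*x)) - 9) + 4) + 4 = 14] subtract 4: x sits inside (… + 4) ⇒ sub: ((-(-5*x)) - 9) + 4 = 10.
Step 2. [((-(-5*x)) - 9) + 4 = 10] peel the +4: subtract 4 from each side ⇒ sub: (-(-5*x)) - 9 = 6.
Step 3. [(-(-5*x)) - 9 = 6] 9 comes off first (add 9), so sub: -(-5*x) = 15.
Step 4. [-(-5*x) = 15] LHS negated; negate both sides ⇒ neg: -5*x = -15.
Step 5. [-5*x = -15] LHS = -5·(…); ÷-5 both sides ⇒ div: x = 3.

Answer: x ∈ {3}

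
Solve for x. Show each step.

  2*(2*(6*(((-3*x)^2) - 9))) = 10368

Step 1. [2*(2*(6*(((-3*x)^2) - 9))) = 10368] LHS = 2·(…); ÷2 both sides. So div: 2*(6*(((-3*x)^2) - 9)) = 5184.
Step 2. [2*(6*(((-3*x)^2) - 9)) = 5184] 2 out front; divide by 2 ⇒ div: 6*(((-3*x)^2) - 9) = 2592.
Step 3. [6*(((-3*x)^2) - 9) = 2592] leading coefficient 6: divide by 6, so div: ((-3*x)^2) - 9 = 432.
Step 4. [((-3*x)^2) - 9 = 432] 9 comes off first (add 9) ⇒ sub: (-3*x)^2 = 441.
Step 5. [(-3*x)^2 = 441] 441 ≥ 0, LHS is (·)² — take ±√, so sqrt: -3*x = 21 or -21.
Step 6. [-3*x = 21 or -21] divide by the outer -3, so div: x = -7 or 7.

Answer: x ∈ {-7, 7}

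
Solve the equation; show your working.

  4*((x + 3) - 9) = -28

Step 1. [4*((x + 3) - 9) = -28] leading coefficient 4: divide by 4. So div: (x + 3) - 9 = -7.
Step 2. [(x + 3) - 9 = -7] peel the -9: add 9 from each side, so sub: x + 3 = 2.
Step 3. [x + 3 = 2] 3 comes off first (subtract 3), so sub: x = -1.

Answer: x ∈ {-1}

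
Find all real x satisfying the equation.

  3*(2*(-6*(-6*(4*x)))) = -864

Step 1. [3*(2*(-6*(-6*(4*x)))) = -864] divide by the outer 3 ⇒ div: 2*(-6*(-6*(4*x))) = -288.
Step 2. [2*(-6*(-6*(4*x))) = -288] divide by the outer 2 ⇒ div: -6*(-6*(4*x)) = -144.
Step 3. [-6*(-6*(4*x)) = -144] -6·(inner) — divide through by -6, so div: -6*(4*x) = 24.
Step 4. [-6*(4*x) = 24] -6 out front; divide by -6 ⇒ div: 4*x = -4.
Step 5. [4*x = -4] LHS = 4·(…); ÷4 both sides, so div: x = -1.

Answer: x ∈ {-1}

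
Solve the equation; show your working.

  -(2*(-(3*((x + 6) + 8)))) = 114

Step 1. [-(2*(-(3*((x + 6) + 8)))) = 114] flip signs both sides ⇒ neg: 2*(-(3*((x + 6) + 8))) = -114.
Step 2. [2*(-(3*((x + 6) + 8))) = -114] LHS = 2·(…); ÷2 both sides, so div: -(3*((x + 6) + 8)) = -57.
Step 3. [-(3*((x + 6) + 8)) = -57] flip signs both sides ⇒ neg: 3*((x + 6) + 8) = 57.
Step 4. [3*((x + 6) + 8) = 57] 3 out front; divide by 3 ⇒ div: (x + 6) + 8 = 19.
Step 5. [(x + 6) + 8 = 19] 8 comes off first (subtract 8). So sub: x + 6 = 11.
Step 6. [x + 6 = 11] subtract 6: x sits inside (… + 6), so sub: x = 5.

Answer: x ∈ {5}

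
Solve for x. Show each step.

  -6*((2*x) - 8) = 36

Step 1. [-6*((2*x) - 8) = 36] leading coefficient -6: divide by -6. So div: (2*x) - 8 = -6.
Step 2. [(2*x) - 8 = -6] 8 comes off first (add 8) ⇒ sub: 2*x = 2.
Step 3. [2*x = 2] 2·(inner) — divide through by 2 ⇒ div: x = 1.

Answer: x ∈ {1}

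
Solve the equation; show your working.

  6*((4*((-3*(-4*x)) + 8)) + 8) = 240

Step 1. [6*((4*((-3*(-4*x)) + 8)) + 8) = 240] 6 out front; divide by 6 ⇒ div: (4*((-3*(-4*x)) + 8)) + 8 = 40.
Step 2. [(4*((-3*(-4*x)) + 8)) + 8 = 40] common factor 4 (LHS and 40) — divide through ⇒ factor: ((-3*(-4*x)) + 8) + 2 = 10.
Step 3. [((-3*(-4*x)) + 8) + 2 = 10] +2 is outermost — subtract 2 both sides ⇒ sub: (-3*(-4*x)) + 8 = 8.
Step 4. [(-3*(-4*x)) + 8 = 8] peel the +8: subtract 8 from each side. So sub: -3*(-4*x) = 0.
Step 5. [-3*(-4*x) = 0] divide by the outer -3, so div: -4*x = 0.
Step 6. [-4*x = 0] -4 out front; divide by -4 ⇒ div: x = 0.

Answer: x ∈ {0}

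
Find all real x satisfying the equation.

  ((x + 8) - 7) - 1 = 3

Step 1. [((x + 8) - 7) - 1 = 3] -1 is outermost — add 1 both sides, so sub: (x + 8) - 7 = 4.
Step 2. [(x + 8) - 7 = 4] add 7: x sits inside (… - 7) ⇒ sub: x + 8 = 11.
Step 3. [x + 8 = 11] the outer +8 inverts by subtracting 8. So sub: x = 3.

Answer: x ∈ {3}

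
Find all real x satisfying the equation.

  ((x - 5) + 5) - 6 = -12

Step 1. [((x - 5) + 5) - 6 = -12] 6 comes off first (add 6). So sub: (x - 5) + 5 = -6.
Step 2. [(x - 5) + 5 = -6] peel the +5: subtract 5 from each side. So sub: x - 5 = -11.
Step 3. [x - 5 = -11] add 5: x sits inside (… - 5) ⇒ sub: x = -6.

Answer: x ∈ {-6}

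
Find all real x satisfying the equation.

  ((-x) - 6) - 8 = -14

Step 1. [((-x) - 6) - 8 = -14] peel the -8: add 8 from each side. So sub: (-x) - 6 = -6.
Step 2. [(-x) - 6 = -6] the outer -6 inverts by adding 6 ⇒ sub: -x = 0.
Step 3. [-x = 0] leading − — multiply by −1, so neg: x = 0.

Answer: x ∈ {0}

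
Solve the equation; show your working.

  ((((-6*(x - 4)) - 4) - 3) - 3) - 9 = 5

Step 1. [((((-6*(x - 4)) - 4) - 3) - 3) - 9 = 5] 9 comes off first (add 9) ⇒ sub: (((-6*(x - 4)) - 4) - 3) - 3 = 14.
Step 2. [(((-6*(x - 4)) - 4) - 3) - 3 = 14] the outer -3 inverts by adding 3. So sub: ((-6*(x - 4)) - 4) - 3 = 17.
Step 3. [((-6*(x - 4)) - 4) - 3 = 17] -3 is outermost — add 3 both sides, so sub: (-6*(x - 4)) - 4 = 20.
Step 4. [(-6*(x - 4)) - 4 = 20] the outer -4 inverts by adding 4 ⇒ sub: -6*(x - 4) = 24.
Step 5. [-6*(x - 4) = 24] divide by the outer -6 ⇒ div: x - 4 = -4.
Step 6. [x - 4 = -4] -4 is outermost — add 4 both sides ⇒ sub: x = 0.

Answer: x ∈ {0}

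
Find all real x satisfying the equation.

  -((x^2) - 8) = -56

Step 1. [-((x^2) - 8) = -56] leading − — multiply by −1 ⇒ neg: (x^2) - 8 = 56.
Step 2. [(x^2) - 8 = 56] the outer -8 inverts by adding 8, so sub: x^2 = 64.
Step 3. [x^2 = 64] 64 ≥ 0, LHS is (·)² — take ±√ ⇒ sqrt: x = 8 or -8.

Answer: x ∈ {-8, 8}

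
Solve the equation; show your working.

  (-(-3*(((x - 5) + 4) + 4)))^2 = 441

Step 1. [(-(-3*(((x - 5) + 4) + 4)))^2 = 441] 441 ≥ 0, LHS is (·)² — take ±√. So sqrt: -(-3*(((x - 5) + 4) + 4)) = 21 or -21.
Step 2. [-(-3*(((x - 5) + 4) + 4)) = 21 or -21] leading − — multiply by −1, so neg: -3*(((x - 5) + 4) + 4) = -21 or 21.
Step 3. [-3*(((x - 5) + 4) + 4) = -21 or 21] LHS = -3·(…); ÷-3 both sides, so div: ((x - 5) + 4) + 4 = 7 or -7.
Step 4. [((x - 5) + 4) + 4 = 7 or -7] 4 comes off first (subtract 4). So sub: (x - 5) + 4 = 3 or -11.
Step 5. [(x - 5) + 4 = 3 or -11] subtract 4: x sits inside (… + 4) ⇒ sub: x - 5 = -1 or -15.
Step 6. [x - 5 = -1 or -15] 5 comes off first (add 5), so sub: x = 4 or -10.

Answer: x ∈ {-10, 4}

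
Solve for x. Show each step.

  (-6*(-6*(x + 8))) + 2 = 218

Step 1. [(-6*(-6*(x + 8))) + 2 = 218] the outer +2 inverts by subtracting 2, so sub: -6*(-6*(x + 8)) = 216.
Step 2. [-6*(-6*(x + 8)) = 216] -6 out front; divide by -6, so div: -6*(x + 8) = -36.
Step 3. [-6*(x + 8) = -36] -6 out front; divide by -6. So div: x + 8 = 6.
Step 4. [x + 8 = 6] peel the +8: subtract 8 from each side, so sub: x = -2.

Answer: x ∈ {-2}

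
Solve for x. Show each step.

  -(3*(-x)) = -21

Step 1. [-(3*(-x)) = -21] LHS negated; negate both sides. So neg: 3*(-x) = 21.
Step 2. [3*(-x) = 21] 3·(inner) — divide through by 3 ⇒ div: -x = 7.
Step 3. [-x = 7] leading − — multiply by −1 ⇒ neg: x = -7.

Answer: x ∈ {-7}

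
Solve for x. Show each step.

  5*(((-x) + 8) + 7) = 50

Step 1. [5*(((-x) + 8) + 7) = 50] leading coefficient 5: divide by 5, so div: ((-x) + 8) + 7 = 10.
Step 2. [((-x) + 8) + 7 = 10] 7 comes off first (subtract 7), so sub: (-x) + 8 = 3.
Step 3. [(-x) + 8 = 3] 8 comes off first (subtract 8) ⇒ sub: -x = -5.
Step 4. [-x = -5] LHS negated; negate both sides. So neg: x = 5.

Answer: x ∈ {5}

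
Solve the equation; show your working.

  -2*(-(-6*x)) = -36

Step 1. [-2*(-(-6*x)) = -36] divide by the outer -2, so div: -(-6*x) = 18.
Step 2. [-(-6*x) = 18] LHS negated; negate both sides. So neg: -6*x = -18.
Step 3. [-6*x = -18] leading coefficient -6: divide by -6 ⇒ div: x = 3.

Answer: x ∈ {3}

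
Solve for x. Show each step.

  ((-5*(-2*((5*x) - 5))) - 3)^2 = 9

Step 1. [((-5*(-2*((5*x) - 5))) - 3)^2 = 9] √ both sides: 9 ≥ 0 gives two branches ⇒ sqrt: (-5*(-2*((5*x) - 5))) - 3 = 3 or -3.
Step 2. [(-5*(-2*((5*x) - 5))) - 3 = 3 or -3] 3 comes off first (add 3). So sub: -5*(-2*((5*x) - 5)) = 6 or 0.
Step 3. [-5*(-2*((5*x) - 5)) = 6 or 0] divide by the outer -5, so div: -2*((5*x) - 5) = -6/5 or 0.
Step 4. [-2*((5*x) - 5) = -6/5 or 0] -2 out front; divide by -2 ⇒ div: (5*x) - 5 = 3/5 or 0.
Step 5. [(5*x) - 5 = 3/5 or 0] 5 comes off first (add 5). So sub: 5*x = 28/5 or 5.
Step 6. [5*x = 28/5 or 5] 5·(inner) — divide through by 5 ⇒ div: x = 28/25 or 1.

Answer: x ∈ {1, 28/25}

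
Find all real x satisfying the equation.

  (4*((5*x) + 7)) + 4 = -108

Step 1. [(4*((5*x) + 7)) + 4 = -108] the outer +4 inverts by subtracting 4, so sub: 4*((5*x) + 7) = -112.
Step 2. [4*((5*x) + 7) = -112] divide by the outer 4. So div: (5*x) + 7 = -28.
Step 3. [(5*x) + 7 = -28] 7 comes off first (subtract 7), so sub: 5*x = -35.
Step 4. [5*x = -35] divide by the outer 5. So div: x = -7.

Answer: x ∈ {-7}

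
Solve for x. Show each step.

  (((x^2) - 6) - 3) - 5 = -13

Step 1. [(((x^2) - 6) - 3) - 5 = -13] -5 is outermost — add 5 both sides, so sub: ((x^2) - 6) - 3 = -8.
Step 2. [((x^2) - 6) - 3 = -8] -3 is outermost — add 3 both sides, so sub: (x^2) - 6 = -5.
Step 3. [(x^2) - 6 = -5] the outer -6 inverts by adding 6, so sub: x^2 = 1.
Step 4. [x^2 = 1] √ both sides: 1 ≥ 0 gives two branches. So sqrt: x = 1 or -1.

Answer: x ∈ {-1, 1}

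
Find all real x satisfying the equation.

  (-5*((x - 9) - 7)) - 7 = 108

Step 1. [(-5*((x - 9) - 7)) - 7 = 108] peel the -7: add 7 from each side. So sub: -5*((x - 9) - 7) = 115.
Step 2. [-5*((x - 9) - 7) = 115] LHS = -5·(…); ÷-5 both sides, so div: (x - 9) - 7 = -23.
Step 3. [(x - 9) - 7 = -23] -7 is outermost — add 7 both sides ⇒ sub: x - 9 = -16.
Step 4. [x - 9 = -16] 9 comes off first (add 9), so sub: x = -7.

Answer: x ∈ {-7}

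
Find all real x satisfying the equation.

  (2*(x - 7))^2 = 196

Step 1. [(2*(x - 7))^2 = 196] LHS squared, RHS 196 ≥ 0: apply √ (±), so sqrt: 2*(x - 7) = 14 or -14.
Step 2. [2*(x - 7) = 14 or -14] leading coefficient 2: divide by 2 ⇒ div: x - 7 = 7 or -7.
Step 3. [x - 7 = 7 or -7] the outer -7 inverts by adding 7 ⇒ sub: x = 14 or 0.

Answer: x ∈ {0, 14}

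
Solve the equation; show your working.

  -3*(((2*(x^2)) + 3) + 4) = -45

Step 1. [-3*(((2*(x^2)) + 3) + 4) = -45] -3·(inner) — divide through by -3, so div: ((2*(x^2)) + 3) + 4 = 15.
Step 2. [((2*(x^2)) + 3) + 4 = 15] peel the +4: subtract 4 from each side ⇒ sub: (2*(x^2)) + 3 = 11.
Step 3. [(2*(x^2)) + 3 = 11] +3 is outermost — subtract 3 both sides. So sub: 2*(x^2) = 8.
Step 4. [2*(x^2) = 8] LHS = 2·(…); ÷2 both sides ⇒ div: x^2 = 4.
Step 5. [x^2 = 4] √ both sides: 4 ≥ 0 gives two branches, so sqrt: x = 2 or -2.

Answer: x ∈ {-2, 2}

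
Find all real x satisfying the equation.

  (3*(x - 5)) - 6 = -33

Step 1. [(3*(x - 5)) - 6 = -33] 6 comes off first (add 6) ⇒ sub: 3*(x - 5) = -27.
Step 2. [3*(x - 5) = -27] divide by the outer 3, so div: x - 5 = -9.
Step 3. [x - 5 = -9] peel the -5: add 5 from each side ⇒ sub: x = -4.

Answer: x ∈ {-4}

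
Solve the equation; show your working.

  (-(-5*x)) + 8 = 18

Step 1. [(-(-5*x)) + 8 = 18] peel the +8: subtract 8 from each side. So sub: -(-5*x) = 10.
Step 2. [-(-5*x) = 10] leading − — multiply by −1 ⇒ neg: -5*x = -10.
Step 3. [-5*x = -10] -5 out front; divide by -5. So div: x = 2.

Answer: x ∈ {2}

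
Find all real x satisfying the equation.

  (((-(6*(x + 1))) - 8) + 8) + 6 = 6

Step 1. [(((-(6*(x + 1))) - 8) + 8) + 6 = 6] peel the +6: subtract 6 from each side, so sub: ((-(6*(x + 1))) - 8) + 8 = 0.
Step 2. [((-(6*(x + 1))) - 8) + 8 = 0] peel the +8: subtract 8 from each side, so sub: (-(6*(x + 1))) - 8 = -8.
Step 3. [(-(6*(x + 1))) - 8 = -8] the outer -8 inverts by adding 8, so sub: -(6*(x + 1)) = 0.
Step 4. [-(6*(x + 1)) = 0] LHS negated; negate both sides, so neg: 6*(x + 1) = 0.
Step 5. [6*(x + 1) = 0] leading coefficient 6: divide by 6 ⇒ div: x + 1 = 0.
Step 6. [x + 1 = 0] peel the +1: subtract 1 from each side. So sub: x = -1.

Answer: x ∈ {-1}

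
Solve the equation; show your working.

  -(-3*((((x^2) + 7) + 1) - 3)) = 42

Step 1. [-(-3*((((x^2) + 7) + 1) - 3)) = 42] LHS negated; negate both sides. So neg: -3*((((x^2) + 7) + 1) - 3) = -42.
Step 2. [-3*((((x^2) + 7) + 1) - 3) = -42] -3·(inner) — divide through by -3. So div: (((x^2) + 7) + 1) - 3 = 14.
Step 3. [(((x^2) + 7) + 1) - 3 = 14] 3 comes off first (add 3). So sub: ((x^2) + 7) + 1 = 17.
Step 4. [((x^2) + 7) + 1 = 17] +1 is outermost — subtract 1 both sides, so sub: (x^2) + 7 = 16.
Step 5. [(x^2) + 7 = 16] subtract 7: x sits inside (… + 7) ⇒ sub: x^2 = 9.
Step 6. [x^2 = 9] LHS squared, RHS 9 ≥ 0: apply √ (±). So sqrt: x = 3 or -3.

Answer: x ∈ {-3, 3}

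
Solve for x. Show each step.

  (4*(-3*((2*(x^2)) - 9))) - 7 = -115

Step 1. [(4*(-3*((2*(x^2)) - 9))) - 7 = -115] 7 comes off first (add 7), so sub: 4*(-3*((2*(x^2)) - 9)) = -108.
Step 2. [4*(-3*((2*(x^2)) - 9)) = -108] divide by the outer 4 ⇒ div: -3*((2*(x^2)) - 9) = -27.
Step 3. [-3*((2*(x^2)) - 9) = -27] LHS = -3·(…); ÷-3 both sides ⇒ div: (2*(x^2)) - 9 = 9.
Step 4. [(2*(x^2)) - 9 = 9] 9 comes off first (add 9) ⇒ sub: 2*(x^2) = 18.
Step 5. [2*(x^2) = 18] 2 out front; divide by 2. So div: x^2 = 9.
Step 6. [x^2 = 9] LHS squared, RHS 9 ≥ 0: apply √ (±), so sqrt: x = 3 or -3.

Answer: x ∈ {-3, 3}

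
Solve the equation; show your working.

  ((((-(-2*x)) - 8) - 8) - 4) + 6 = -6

Step 1. [((((-(-2*x)) - 8) - 8) - 4) + 6 = -6] the outer +6 inverts by subtracting 6. So sub: (((-(-2*x)) - 8) - 8) - 4 = -12.
Step 2. [(((-(-2*x)) - 8) - 8) - 4 = -12] 4 comes off first (add 4). So sub: ((-(-2*x)) - 8) - 8 = -8.
Step 3. [((-(-2*x)) - 8) - 8 = -8] 8 comes off first (add 8). So sub: (-(-2*x)) - 8 = 0.
Step 4. [(-(-2*x)) - 8 = 0] the outer -8 inverts by adding 8. So sub: -(-2*x) = 8.
Step 5. [-(-2*x) = 8] leading − — multiply by −1 ⇒ neg: -2*x = -8.
Step 6. [-2*x = -8] divide by the outer -2, so div: x = 4.

Answer: x ∈ {4}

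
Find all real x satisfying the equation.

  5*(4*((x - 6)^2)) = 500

Step 1. [5*(4*((x - 6)^2)) = 500] LHS = 5·(…); ÷5 both sides ⇒ div: 4*((x - 6)^2) = 100.
Step 2. [4*((x - 6)^2) = 100] leading coefficient 4: divide by 4. So div: (x - 6)^2 = 25.
Step 3. [(x - 6)^2 = 25] 25 ≥ 0, LHS is (·)² — take ±√ ⇒ sqrt: x - 6 = 5 or -5.
Step 4. [x - 6 = 5 or -5] 6 comes off first (add 6), so sub: x = 11 or 1.

Answer: x ∈ {1, 11}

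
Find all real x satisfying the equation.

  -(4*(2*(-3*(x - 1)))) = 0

Step 1. [-(4*(2*(-3*(x - 1)))) = 0] flip signs both sides. So neg: 4*(2*(-3*(x - 1))) = 0.
Step 2. [4*(2*(-3*(x - 1))) = 0] 4·(inner) — divide through by 4. So div: 2*(-3*(x - 1)) = 0.
Step 3. [2*(-3*(x - 1)) = 0] 2·(inner) — divide through by 2. So div: -3*(x - 1) = 0.
Step 4. [-3*(x - 1) = 0] -3 out front; divide by -3 ⇒ div: x - 1 = 0.
Step 5. [x - 1 = 0] the outer -1 inverts by adding 1, so sub: x = 1.

Answer: x ∈ {1}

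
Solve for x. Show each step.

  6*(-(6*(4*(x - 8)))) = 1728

Step 1. [6*(-(6*(4*(x - 8)))) = 1728] leading coefficient 6: divide by 6, so div: -(6*(4*(x - 8))) = 288.
Step 2. [-(6*(4*(x - 8))) = 288] leading − — multiply by −1, so neg: 6*(4*(x - 8)) = -288.
Step 3. [6*(4*(x - 8)) = -288] 6·(inner) — divide through by 6, so div: 4*(x - 8) = -48.
Step 4. [4*(x - 8) = -48] 4·(inner) — divide through by 4, so div: x - 8 = -12.
Step 5. [x - 8 = -12] -8 is outermost — add 8 both sides, so sub: x = -4.

Answer: x ∈ {-4}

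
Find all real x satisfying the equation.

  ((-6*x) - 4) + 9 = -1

Step 1. [((-6*x) - 4) + 9 = -1] +9 is outermost — subtract 9 both sides, so sub: (-6*x) - 4 = -10.
Step 2. [(-6*x) - 4 = -10] peel the -4: add 4 from each side. So sub: -6*x = -6.
Step 3. [-6*x = -6] leading coefficient -6: divide by -6. So div: x = 1.

Answer: x ∈ {1}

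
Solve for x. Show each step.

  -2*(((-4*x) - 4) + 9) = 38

Step 1. [-2*(((-4*x) - 4) + 9) = 38] divide by the outer -2, so div: ((-4*x) - 4) + 9 = -19.
Step 2. [((-4*x) - 4) + 9 = -19] peel the +9: subtract 9 from each side ⇒ sub: (-4*x) - 4 = -28.
Step 3. [(-4*x) - 4 = -28] peel the -4: add 4 from each side ⇒ sub: -4*x = -24.
Step 4. [-4*x = -24] LHS = -4·(…); ÷-4 both sides, so div: x = 6.

Answer: x ∈ {6}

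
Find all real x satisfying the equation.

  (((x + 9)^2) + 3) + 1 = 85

Step 1. [(((x + 9)^2) + 3) + 1 = 85] subtract 1: x sits inside (… + 1), so sub: ((x + 9)^2) + 3 = 84.
Step 2. [((x + 9)^2) + 3 = 84] 3 comes off first (subtract 3). So sub: (x + 9)^2 = 81.
Step 3. [(x + 9)^2 = 81] LHS squared, RHS 81 ≥ 0: apply √ (±), so sqrt: x + 9 = 9 or -9.
Step 4. [x + 9 = 9 or -9] peel the +9: subtract 9 from each side, so sub: x = 0 or -18.

Answer: x ∈ {-18, 0}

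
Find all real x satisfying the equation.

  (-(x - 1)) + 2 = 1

Step 1. [(-(x - 1)) + 2 = 1] 2 comes off first (subtract 2) ⇒ sub: -(x - 1) = -1.
Step 2. [-(x - 1) = -1] flip signs both sides. So neg: x - 1 = 1.
Step 3. [x - 1 = 1] 1 comes off first (add 1). So sub: x = 2.

Answer: x ∈ {2}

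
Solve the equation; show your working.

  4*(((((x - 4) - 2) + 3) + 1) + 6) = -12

Step 1. [4*(((((x - 4) - 2) + 3) + 1) + 6) = -12] 4 out front; divide by 4, so div: ((((x - 4) - 2) + 3) + 1) + 6 = -3.
Step 2. [((((x - 4) - 2) + 3) + 1) + 6 = -3] subtract 6: x sits inside (… + 6). So sub: (((x - 4) - 2) + 3) + 1 = -9.
Step 3. [(((x - 4) - 2) + 3) + 1 = -9] subtract 1: x sits inside (… + 1) ⇒ sub: ((x - 4) - 2) + 3 = -10.
Step 4. [((x - 4) - 2) + 3 = -10] subtract 3: x sits inside (… + 3), so sub: (x - 4) - 2 = -13.
Step 5. [(x - 4) - 2 = -13] the outer -2 inverts by adding 2. So sub: x - 4 = -11.
Step 6. [x - 4 = -11] add 4: x sits inside (… - 4). So sub: x = -7.

Answer: x ∈ {-7}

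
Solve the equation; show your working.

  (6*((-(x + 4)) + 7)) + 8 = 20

Step 1. [(6*((-(x + 4)) + 7)) + 8 = 20] peel the +8: subtract 8 from each side ⇒ sub: 6*((-(x + 4)) + 7) = 12.
Step 2. [6*((-(x + 4)) + 7) = 12] LHS = 6·(…); ÷6 both sides. So div: (-(x + 4)) + 7 = 2.
Step 3. [(-(x + 4)) + 7 = 2] 7 comes off first (subtract 7), so sub: -(x + 4) = -5.
Step 4. [-(x + 4) = -5] flip signs both sides ⇒ neg: x + 4 = 5.
Step 5. [x + 4 = 5] the outer +4 inverts by subtracting 4. So sub: x = 1.

Answer: x ∈ {1}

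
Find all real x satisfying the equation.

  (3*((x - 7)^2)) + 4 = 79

Step 1. [(3*((x - 7)^2)) + 4 = 79] +4 is outermost — subtract 4 both sides, so sub: 3*((x - 7)^2) = 75.
Step 2. [3*((x - 7)^2) = 75] 3·(inner) — divide through by 3, so div: (x - 7)^2 = 25.
Step 3. [(x - 7)^2 = 25] LHS squared, RHS 25 ≥ 0: apply √ (±) ⇒ sqrt: x - 7 = 5 or -5.
Step 4. [x - 7 = 5 or -5] add 7: x sits inside (… - 7), so sub: x = 12 or 2.

Answer: x ∈ {2, 12}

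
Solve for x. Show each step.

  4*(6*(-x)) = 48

Step 1. [4*(6*(-x)) = 48] LHS = 4·(…); ÷4 both sides ⇒ div: 6*(-x) = 12.
Step 2. [6*(-x) = 12] divide by the outer 6. So div: -x = 2.
Step 3. [-x = 2] LHS negated; negate both sides ⇒ neg: x = -2.

Answer: x ∈ {-2}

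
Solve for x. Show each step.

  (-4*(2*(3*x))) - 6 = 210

Step 1. [(-4*(2*(3*x))) - 6 = 210] -6 is outermost — add 6 both sides. So sub: -4*(2*(3*x)) = 216.
Step 2. [-4*(2*(3*x)) = 216] -4·(inner) — divide through by -4, so div: 2*(3*x) = -54.
Step 3. [2*(3*x) = -54] divide by the outer 2. So div: 3*x = -27.
Step 4. [3*x = -27] LHS = 3·(…); ÷3 both sides ⇒ div: x = -9.

Answer: x ∈ {-9}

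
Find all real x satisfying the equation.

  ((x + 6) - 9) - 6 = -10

Step 1. [((x + 6) - 9) - 6 = -10] peel the -6: add 6 from each side. So sub: (x + 6) - 9 = -4.
Step 2. [(x + 6) - 9 = -4] add 9: x sits inside (… - 9). So sub: x + 6 = 5.
Step 3. [x + 6 = 5] the outer +6 inverts by subtracting 6 ⇒ sub: x = -1.

Answer: x ∈ {-1}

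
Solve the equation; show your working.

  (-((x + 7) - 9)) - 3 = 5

Step 1. [(-((x + 7) - 9)) - 3 = 5] the outer -3 inverts by adding 3, so sub: -((x + 7) - 9) = 8.
Step 2. [-((x + 7) - 9) = 8] LHS negated; negate both sides. So neg: (x + 7) - 9 = -8.
Step 3. [(x + 7) - 9 = -8] add 9: x sits inside (… - 9), so sub: x + 7 = 1.
Step 4. [x + 7 = 1] 7 comes off first (subtract 7) ⇒ sub: x = -6.

Answer: x ∈ {-6}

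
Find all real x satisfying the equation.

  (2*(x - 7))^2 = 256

Step 1. [(2*(x - 7))^2 = 256] √ both sides: 256 ≥ 0 gives two branches ⇒ sqrt: 2*(x - 7) = 16 or -16.
Step 2. [2*(x - 7) = 16 or -16] leading coefficient 2: divide by 2, so div: x - 7 = 8 or -8.
Step 3. [x - 7 = 8 or -8] -7 is outermost — add 7 both sides ⇒ sub: x = 15 or -1.

Answer: x ∈ {-1, 15}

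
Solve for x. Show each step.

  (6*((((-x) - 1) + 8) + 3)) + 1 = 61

Step 1. [(6*((((-x) - 1) + 8) + 3)) + 1 = 61] peel the +1: subtract 1 from each side. So sub: 6*((((-x) - 1) + 8) + 3) = 60.
Step 2. [6*((((-x) - 1) + 8) + 3) = 60] divide by the outer 6. So div: (((-x) - 1) + 8) + 3 = 10.
Step 3. [(((-x) - 1) + 8) + 3 = 10] subtract 3: x sits inside (… + 3), so sub: ((-x) - 1) + 8 = 7.
Step 4. [((-x) - 1) + 8 = 7] the outer +8 inverts by subtracting 8 ⇒ sub: (-x) - 1 = -1.
Step 5. [(-x) - 1 = -1] -1 is outermost — add 1 both sides ⇒ sub: -x = 0.
Step 6. [-x = 0] leading − — multiply by −1, so neg: x = 0.

Answer: x ∈ {0}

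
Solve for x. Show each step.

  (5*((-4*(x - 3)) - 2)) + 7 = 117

Step 1. [(5*((-4*(x - 3)) - 2)) + 7 = 117] the outer +7 inverts by subtracting 7, so sub: 5*((-4*(x - 3)) - 2) = 110.
Step 2. [5*((-4*(x - 3)) - 2) = 110] 5·(inner) — divide through by 5, so div: (-4*(x - 3)) - 2 = 22.
Step 3. [(-4*(x - 3)) - 2 = 22] -2 is outermost — add 2 both sides ⇒ sub: -4*(x - 3) = 24.
Step 4. [-4*(x - 3) = 24] -4 out front; divide by -4 ⇒ div: x - 3 = -6.
Step 5. [x - 3 = -6] peel the -3: add 3 from each side, so sub: x = -3.

Answer: x ∈ {-3}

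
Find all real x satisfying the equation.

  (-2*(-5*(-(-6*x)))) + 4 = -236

Step 1. [(-2*(-5*(-(-6*x)))) + 4 = -236] common factor -2 (LHS and -236) — divide through. So factor: (-5*(-(-6*x))) - 2 = 118.
Step 2. [(-5*(-(-6*x))) - 2 = 118] add 2: x sits inside (… - 2), so sub: -5*(-(-6*x)) = 120.
Step 3. [-5*(-(-6*x)) = 120] -5 out front; divide by -5 ⇒ div: -(-6*x) = -24.
Step 4. [-(-6*x) = -24] LHS negated; negate both sides, so neg: -6*x = 24.
Step 5. [-6*x = 24] -6 out front; divide by -6. So div: x = -4.

Answer: x ∈ {-4}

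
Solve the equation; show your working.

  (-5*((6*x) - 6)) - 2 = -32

Step 1. [(-5*((6*x) - 6)) - 2 = -32] -2 is outermost — add 2 both sides, so sub: -5*((6*x) - 6) = -30.
Step 2. [-5*((6*x) - 6) = -30] divide by the outer -5, so div: (6*x) - 6 = 6.
Step 3. [(6*x) - 6 = 6] 6 divides every term; factor it out ⇒ factor: x - 1 = 1.
Step 4. [x - 1 = 1] 1 comes off first (add 1) ⇒ sub: x = 2.

Answer: x ∈ {2}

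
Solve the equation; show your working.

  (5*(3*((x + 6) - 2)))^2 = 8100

Step 1. [(5*(3*((x + 6) - 2)))^2 = 8100] LHS squared, RHS 8100 ≥ 0: apply √ (±). So sqrt: 5*(3*((x + 6) - 2)) = 90 or -90.
Step 2. [5*(3*((x + 6) - 2)) = 90 or -90] divide by the outer 5, so div: 3*((x + 6) - 2) = 18 or -18.
Step 3. [3*((x + 6) - 2) = 18 or -18] LHS = 3·(…); ÷3 both sides, so div: (x + 6) - 2 = 6 or -6.
Step 4. [(x + 6) - 2 = 6 or -6] add 2: x sits inside (… - 2) ⇒ sub: x + 6 = 8 or -4.
Step 5. [x + 6 = 8 or -4] 6 comes off first (subtract 6), so sub: x = 2 or -10.

Answer: x ∈ {-10, 2}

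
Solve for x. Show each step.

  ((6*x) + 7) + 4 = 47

Step 1. [((6*x) + 7) + 4 = 47] 4 comes off first (subtract 4) ⇒ sub: (6*x) + 7 = 43.
Step 2. [(6*x) + 7 = 43] 7 comes off first (subtract 7) ⇒ sub: 6*x = 36.
Step 3. [6*x = 36] leading coefficient 6: divide by 6 ⇒ div: x = 6.

Answer: x ∈ {6}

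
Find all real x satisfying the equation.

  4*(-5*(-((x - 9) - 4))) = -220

Step 1. [4*(-5*(-((x - 9) - 4))) = -220] 4·(inner) — divide through by 4. So div: -5*(-((x - 9) - 4)) = -55.
Step 2. [-5*(-((x - 9) - 4)) = -55] -5·(inner) — divide through by -5. So div: -((x - 9) - 4) = 11.
Step 3. [-((x - 9) - 4) = 11] flip signs both sides. So neg: (x - 9) - 4 = -11.
Step 4. [(x - 9) - 4 = -11] add 4: x sits inside (… - 4), so sub: x - 9 = -7.
Step 5. [x - 9 = -7] the outer -9 inverts by adding 9 ⇒ sub: x = 2.

Answer: x ∈ {2}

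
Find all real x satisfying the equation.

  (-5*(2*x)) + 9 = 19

Step 1. [(-5*(2*x)) + 9 = 19] subtract 9: x sits inside (… + 9) ⇒ sub: -5*(2*x) = 10.
Step 2. [-5*(2*x) = 10] -5 out front; divide by -5. So div: 2*x = -2.
Step 3. [2*x = -2] LHS = 2·(…); ÷2 both sides ⇒ div: x = -1.

Answer: x ∈ {-1}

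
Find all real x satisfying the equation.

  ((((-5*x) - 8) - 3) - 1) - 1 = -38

Step 1. [((((-5*x) - 8) - 3) - 1) - 1 = -38] -1 is outermost — add 1 both sides, so sub: (((-5*x) - 8) - 3) - 1 = -37.
Step 2. [(((-5*x) - 8) - 3) - 1 = -37] add 1: x sits inside (… - 1). So sub: ((-5*x) - 8) - 3 = -36.
Step 3. [((-5*x) - 8) - 3 = -36] the outer -3 inverts by adding 3. So sub: (-5*x) - 8 = -33.
Step 4. [(-5*x) - 8 = -33] add 8: x sits inside (… - 8) ⇒ sub: -5*x = -25.
Step 5. [-5*x = -25] LHS = -5·(…); ÷-5 both sides, so div: x = 5.

Answer: x ∈ {5}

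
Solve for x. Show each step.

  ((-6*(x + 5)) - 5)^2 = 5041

Step 1. [((-6*(x + 5)) - 5)^2 = 5041] √ both sides: 5041 ≥ 0 gives two branches, so sqrt: (-6*(x + 5)) - 5 = 71 or -71.
Step 2. [(-6*(x + 5)) - 5 = 71 or -71] -5 is outermost — add 5 both sides ⇒ sub: -6*(x + 5) = 76 or -66.
Step 3. [-6*(x + 5) = 76 or -66] leading coefficient -6: divide by -6. So div: x + 5 = -38/3 or 11.
Step 4. [x + 5 = -38/3 or 11] the outer +5 inverts by subtracting 5, so sub: x = -53/3 or 6.

Answer: x ∈ {-53/3, 6}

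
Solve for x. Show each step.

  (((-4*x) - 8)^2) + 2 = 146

Step 1. [(((-4*x) - 8)^2) + 2 = 146] peel the +2: subtract 2 from each side. So sub: ((-4*x) - 8)^2 = 144.
Step 2. [((-4*x) - 8)^2 = 144] √ both sides: 144 ≥ 0 gives two branches, so sqrt: (-4*x) - 8 = 12 or -12.
Step 3. [(-4*x) - 8 = 12 or -12] common factor -4 (LHS and 12 or -12) — divide through ⇒ factor: x + 2 = -3 or 3.
Step 4. [x + 2 = -3 or 3] subtract 2: x sits inside (… + 2). So sub: x = -5 or 1.

Answer: x ∈ {-5, 1}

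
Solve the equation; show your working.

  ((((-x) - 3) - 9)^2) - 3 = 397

Step 1. [((((-x) - 3) - 9)^2) - 3 = 397] peel the -3: add 3 from each side. So sub: (((-x) - 3) - 9)^2 = 400.
Step 2. [(((-x) - 3) - 9)^2 = 400] √ both sides: 400 ≥ 0 gives two branches. So sqrt: ((-x) - 3) - 9 = 20 or -20.
Step 3. [((-x) - 3) - 9 = 20 or -20] the outer -9 inverts by adding 9 ⇒ sub: (-x) - 3 = 29 or -11.
Step 4. [(-x) - 3 = 29 or -11] -3 is outermost — add 3 both sides ⇒ sub: -x = 32 or -8.
Step 5. [-x = 32 or -8] leading − — multiply by −1. So neg: x = -32 or 8.

Answer: x ∈ {-32, 8}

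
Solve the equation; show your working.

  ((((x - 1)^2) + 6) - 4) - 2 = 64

Step 1. [((((x - 1)^2) + 6) - 4) - 2 = 64] -2 is outermost — add 2 both sides. So sub: (((x - 1)^2) + 6) - 4 = 66.
Step 2. [(((x - 1)^2) + 6) - 4 = 66] the outer -4 inverts by adding 4. So sub: ((x - 1)^2) + 6 = 70.
Step 3. [((x - 1)^2) + 6 = 70] subtract 6: x sits inside (… + 6), so sub: (x - 1)^2 = 64.
Step 4. [(x - 1)^2 = 64] √ both sides: 64 ≥ 0 gives two branches, so sqrt: x - 1 = 8 or -8.
Step 5. [x - 1 = 8 or -8] -1 is outermost — add 1 both sides, so sub: x = 9 or -7.

Answer: x ∈ {-7, 9}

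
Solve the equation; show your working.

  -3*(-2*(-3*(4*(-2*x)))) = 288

Step 1. [-3*(-2*(-3*(4*(-2*x)))) = 288] leading coefficient -3: divide by -3 ⇒ div: -2*(-3*(4*(-2*x))) = -96.
Step 2. [-2*(-3*(4*(-2*x))) = -96] leading coefficient -2: divide by -2. So div: -3*(4*(-2*x)) = 48.
Step 3. [-3*(4*(-2*x)) = 48] divide by the outer -3, so div: 4*(-2*x) = -16.
Step 4. [4*(-2*x) = -16] LHS = 4·(…); ÷4 both sides. So div: -2*x = -4.
Step 5. [-2*x = -4] leading coefficient -2: divide by -2, so div: x = 2.

Answer: x ∈ {2}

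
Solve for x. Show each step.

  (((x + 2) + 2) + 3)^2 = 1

Step 1. [(((x + 2) + 2) + 3)^2 = 1] LHS squared, RHS 1 ≥ 0: apply √ (±), so sqrt: ((x + 2) + 2) + 3 = 1 or -1.
Step 2. [((x + 2) + 2) + 3 = 1 or -1] subtract 3: x sits inside (… + 3). So sub: (x + 2) + 2 = -2 or -4.
Step 3. [(x + 2) + 2 = -2 or -4] subtract 2: x sits inside (… + 2). So sub: x + 2 = -4 or -6.
Step 4. [x + 2 = -4 or -6] subtract 2: x sits inside (… + 2) ⇒ sub: x = -6 or -8.

Answer: x ∈ {-8, -6}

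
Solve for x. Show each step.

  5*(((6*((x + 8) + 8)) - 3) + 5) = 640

Step 1. [5*(((6*((x + 8) + 8)) - 3) + 5) = 640] divide by the outer 5 ⇒ div: ((6*((x + 8) + 8)) - 3) + 5 = 128.
Step 2. [((6*((x + 8) + 8)) - 3) + 5 = 128] +5 is outermost — subtract 5 both sides ⇒ sub: (6*((x + 8) + 8)) - 3 = 123.
Step 3. [(6*((x + 8) + 8)) - 3 = 123] peel the -3: add 3 from each side. So sub: 6*((x + 8) + 8) = 126.
Step 4. [6*((x + 8) + 8) = 126] leading coefficient 6: divide by 6, so div: (x + 8) + 8 = 21.
Step 5. [(x + 8) + 8 = 21] 8 comes off first (subtract 8) ⇒ sub: x + 8 = 13.
Step 6. [x + 8 = 13] +8 is outermost — subtract 8 both sides ⇒ sub: x = 5.

Answer: x ∈ {5}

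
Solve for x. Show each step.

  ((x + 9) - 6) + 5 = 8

Step 1. [((x + 9) - 6) + 5 = 8] the outer +5 inverts by subtracting 5 ⇒ sub: (x + 9) - 6 = 3.
Step 2. [(x + 9) - 6 = 3] the outer -6 inverts by adding 6, so sub: x + 9 = 9.
Step 3. [x + 9 = 9] 9 comes off first (subtract 9). So sub: x = 0.

Answer: x ∈ {0}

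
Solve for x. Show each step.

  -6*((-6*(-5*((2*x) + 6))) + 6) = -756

Step 1. [-6*((-6*(-5*((2*x) + 6))) + 6) = -756] leading coefficient -6: divide by -6 ⇒ div: (-6*(-5*((2*x) + 6))) + 6 = 126.
Step 2. [(-6*(-5*((2*x) + 6))) + 6 = 126] +6 is outermost — subtract 6 both sides ⇒ sub: -6*(-5*((2*x) + 6)) = 120.
Step 3. [-6*(-5*((2*x) + 6)) = 120] leading coefficient -6: divide by -6. So div: -5*((2*x) + 6) = -20.
Step 4. [-5*((2*x) + 6) = -20] -5·(inner) — divide through by -5 ⇒ div: (2*x) + 6 = 4.
Step 5. [(2*x) + 6 = 4] 2 | LHS and 2 | 4: pull 2 out, so factor: x + 3 = 2.
Step 6. [x + 3 = 2] 3 comes off first (subtract 3), so sub: x = -1.

Answer: x ∈ {-1}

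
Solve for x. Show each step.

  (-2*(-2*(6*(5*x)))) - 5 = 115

Step 1. [(-2*(-2*(6*(5*x)))) - 5 = 115] add 5: x sits inside (… - 5) ⇒ sub: -2*(-2*(6*(5*x))) = 120.
Step 2. [-2*(-2*(6*(5*x))) = 120] divide by the outer -2 ⇒ div: -2*(6*(5*x)) = -60.
Step 3. [-2*(6*(5*x)) = -60] LHS = -2·(…); ÷-2 both sides, so div: 6*(5*x) = 30.
Step 4. [6*(5*x) = 30] LHS = 6·(…); ÷6 both sides ⇒ div: 5*x = 5.
Step 5. [5*x = 5] divide by the outer 5, so div: x = 1.

Answer: x ∈ {1}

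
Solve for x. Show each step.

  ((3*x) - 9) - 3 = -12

Step 1. [((3*x) - 9) - 3 = -12] the outer -3 inverts by adding 3. So sub: (3*x) - 9 = -9.
Step 2. [(3*x) - 9 = -9] add 9: x sits inside (… - 9) ⇒ sub: 3*x = 0.
Step 3. [3*x = 0] 3 out front; divide by 3, so div: x = 0.

Answer: x ∈ {0}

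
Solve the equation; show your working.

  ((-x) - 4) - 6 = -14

Step 1. [((-x) - 4) - 6 = -14] peel the -6: add 6 from each side, so sub: (-x) - 4 = -8.
Step 2. [(-x) - 4 = -8] add 4: x sits inside (… - 4), so sub: -x = -4.
Step 3. [-x = -4] flip signs both sides, so neg: x = 4.

Answer: x ∈ {4}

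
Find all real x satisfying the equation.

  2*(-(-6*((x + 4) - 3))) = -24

Step 1. [2*(-(-6*((x + 4) - 3))) = -24] leading coefficient 2: divide by 2, so div: -(-6*((x + 4) - 3)) = -12.
Step 2. [-(-6*((x + 4) - 3)) = -12] leading − — multiply by −1. So neg: -6*((x + 4) - 3) = 12.
Step 3. [-6*((x + 4) - 3) = 12] -6 out front; divide by -6 ⇒ div: (x + 4) - 3 = -2.
Step 4. [(x + 4) - 3 = -2] -3 is outermost — add 3 both sides ⇒ sub: x + 4 = 1.
Step 5. [x + 4 = 1] subtract 4: x sits inside (… + 4) ⇒ sub: x = -3.

Answer: x ∈ {-3}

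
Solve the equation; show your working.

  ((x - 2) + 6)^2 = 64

Step 1. [((x - 2) + 6)^2 = 64] √ both sides: 64 ≥ 0 gives two branches. So sqrt: (x - 2) + 6 = 8 or -8.
Step 2. [(x - 2) + 6 = 8 or -8] +6 is outermost — subtract 6 both sides ⇒ sub: x - 2 = 2 or -14.
Step 3. [x - 2 = 2 or -14] add 2: x sits inside (… - 2) ⇒ sub: x = 4 or -12.

Answer: x ∈ {-12, 4}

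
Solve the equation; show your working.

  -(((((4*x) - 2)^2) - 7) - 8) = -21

Step 1. [-(((((4*x) - 2)^2) - 7) - 8) = -21] LHS negated; negate both sides, so neg: ((((4*x) - 2)^2) - 7) - 8 = 21.
Step 2. [((((4*x) - 2)^2) - 7) - 8 = 21] -8 is outermost — add 8 both sides. So sub: (((4*x) - 2)^2) - 7 = 29.
Step 3. [(((4*x) - 2)^2) - 7 = 29] -7 is outermost — add 7 both sides. So sub: ((4*x) - 2)^2 = 36.
Step 4. [((4*x) - 2)^2 = 36] 36 ≥ 0, LHS is (·)² — take ±√, so sqrt: (4*x) - 2 = 6 or -6.
Step 5. [(4*x) - 2 = 6 or -6] add 2: x sits inside (… - 2). So sub: 4*x = 8 or -4.
Step 6. [4*x = 8 or -4] 4·(inner) — divide through by 4. So div: x = 2 or -1.

Answer: x ∈ {-1, 2}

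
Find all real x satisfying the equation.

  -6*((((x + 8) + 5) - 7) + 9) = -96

Step 1. [-6*((((x + 8) + 5) - 7) + 9) = -96] LHS = -6·(…); ÷-6 both sides ⇒ div: (((x + 8) + 5) - 7) + 9 = 16.
Step 2. [(((x + 8) + 5) - 7) + 9 = 16] the outer +9 inverts by subtracting 9, so sub: ((x + 8) + 5) - 7 = 7.
Step 3. [((x + 8) + 5) - 7 = 7] 7 comes off first (add 7) ⇒ sub: (x + 8) + 5 = 14.
Step 4. [(x + 8) + 5 = 14] 5 comes off first (subtract 5). So sub: x + 8 = 9.
Step 5. [x + 8 = 9] peel the +8: subtract 8 from each side. So sub: x = 1.

Answer: x ∈ {1}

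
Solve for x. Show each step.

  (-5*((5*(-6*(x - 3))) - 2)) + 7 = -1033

Step 1. [(-5*((5*(-6*(x - 3))) - 2)) + 7 = -1033] subtract 7: x sits inside (… + 7). So sub: -5*((5*(-6*(x - 3))) - 2) = -1040.
Step 2. [-5*((5*(-6*(x - 3))) - 2) = -1040] leading coefficient -5: divide by -5 ⇒ div: (5*(-6*(x - 3))) - 2 = 208.
Step 3. [(5*(-6*(x - 3))) - 2 = 208] add 2: x sits inside (… - 2) ⇒ sub: 5*(-6*(x - 3)) = 210.
Step 4. [5*(-6*(x - 3)) = 210] 5 out front; divide by 5. So div: -6*(x - 3) = 42.
Step 5. [-6*(x - 3) = 42] -6·(inner) — divide through by -6. So div: x - 3 = -7.
Step 6. [x - 3 = -7] add 3: x sits inside (… - 3). So sub: x = -4.

Answer: x ∈ {-4}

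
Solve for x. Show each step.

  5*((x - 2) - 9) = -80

Step 1. [5*((x - 2) - 9) = -80] 5 out front; divide by 5, so div: (x - 2) - 9 = -16.
Step 2. [(x - 2) - 9 = -16] -9 is outermost — add 9 both sides, so sub: x - 2 = -7.
Step 3. [x - 2 = -7] -2 is outermost — add 2 both sides ⇒ sub: x = -5.

Answer: x ∈ {-5}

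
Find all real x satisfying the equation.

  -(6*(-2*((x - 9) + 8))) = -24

Step 1. [-(6*(-2*((x - 9) + 8))) = -24] LHS negated; negate both sides ⇒ neg: 6*(-2*((x - 9) + 8)) = 24.
Step 2. [6*(-2*((x - 9) + 8)) = 24] 6 out front; divide by 6 ⇒ div: -2*((x - 9) + 8) = 4.
Step 3. [-2*((x - 9) + 8) = 4] divide by the outer -2. So div: (x - 9) + 8 = -2.
Step 4. [(x - 9) + 8 = -2] subtract 8: x sits inside (… + 8), so sub: x - 9 = -10.
Step 5. [x - 9 = -10] peel the -9: add 9 from each side, so sub: x = -1.

Answer: x ∈ {-1}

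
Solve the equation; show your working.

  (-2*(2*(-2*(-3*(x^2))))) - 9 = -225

Step 1. [(-2*(2*(-2*(-3*(x^2))))) - 9 = -225] add 9: x sits inside (… - 9), so sub: -2*(2*(-2*(-3*(x^2)))) = -216.
Step 2. [-2*(2*(-2*(-3*(x^2)))) = -216] -2 out front; divide by -2, so div: 2*(-2*(-3*(x^2))) = 108.
Step 3. [2*(-2*(-3*(x^2))) = 108] divide by the outer 2, so div: -2*(-3*(x^2)) = 54.
Step 4. [-2*(-3*(x^2)) = 54] -2·(inner) — divide through by -2, so div: -3*(x^2) = -27.
Step 5. [-3*(x^2) = -27] -3·(inner) — divide through by -3. So div: x^2 = 9.
Step 6. [x^2 = 9] LHS squared, RHS 9 ≥ 0: apply √ (±), so sqrt: x = 3 or -3.

Answer: x ∈ {-3, 3}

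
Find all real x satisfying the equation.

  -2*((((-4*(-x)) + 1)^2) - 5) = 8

Step 1. [-2*((((-4*(-x)) + 1)^2) - 5) = 8] LHS = -2·(…); ÷-2 both sides. So div: (((-4*(-x)) + 1)^2) - 5 = -4.
Step 2. [(((-4*(-x)) + 1)^2) - 5 = -4] add 5: x sits inside (… - 5), so sub: ((-4*(-x)) + 1)^2 = 1.
Step 3. [((-4*(-x)) + 1)^2 = 1] √ both sides: 1 ≥ 0 gives two branches, so sqrt: (-4*(-x)) + 1 = 1 or -1.
Step 4. [(-4*(-x)) + 1 = 1 or -1] +1 is outermost — subtract 1 both sides ⇒ sub: -4*(-x) = 0 or -2.
Step 5. [-4*(-x) = 0 or -2] -4·(inner) — divide through by -4, so div: -x = 0 or 1/2.
Step 6. [-x = 0 or 1/2] flip signs both sides ⇒ neg: x = 0 or -1/2.

Answer: x ∈ {-1/2, 0}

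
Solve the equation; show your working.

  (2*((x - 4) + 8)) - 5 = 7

Step 1. [(2*((x - 4) + 8)) - 5 = 7] add 5: x sits inside (… - 5), so sub: 2*((x - 4) + 8) = 12.
Step 2. [2*((x - 4) + 8) = 12] 2·(inner) — divide through by 2, so div: (x - 4) + 8 = 6.
Step 3. [(x - 4) + 8 = 6] subtract 8: x sits inside (… + 8) ⇒ sub: x - 4 = -2.
Step 4. [x - 4 = -2] peel the -4: add 4 from each side. So sub: x = 2.

Answer: x ∈ {2}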